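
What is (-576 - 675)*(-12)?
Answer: 15012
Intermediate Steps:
(-576 - 675)*(-12) = -1251*(-12) = 15012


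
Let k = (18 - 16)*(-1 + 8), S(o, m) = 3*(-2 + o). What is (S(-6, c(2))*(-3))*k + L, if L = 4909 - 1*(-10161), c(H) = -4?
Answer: 16078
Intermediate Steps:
S(o, m) = -6 + 3*o
k = 14 (k = 2*7 = 14)
L = 15070 (L = 4909 + 10161 = 15070)
(S(-6, c(2))*(-3))*k + L = ((-6 + 3*(-6))*(-3))*14 + 15070 = ((-6 - 18)*(-3))*14 + 15070 = -24*(-3)*14 + 15070 = 72*14 + 15070 = 1008 + 15070 = 16078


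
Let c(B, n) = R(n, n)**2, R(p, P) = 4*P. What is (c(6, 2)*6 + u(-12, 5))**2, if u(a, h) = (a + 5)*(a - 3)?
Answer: 239121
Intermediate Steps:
u(a, h) = (-3 + a)*(5 + a) (u(a, h) = (5 + a)*(-3 + a) = (-3 + a)*(5 + a))
c(B, n) = 16*n**2 (c(B, n) = (4*n)**2 = 16*n**2)
(c(6, 2)*6 + u(-12, 5))**2 = ((16*2**2)*6 + (-15 + (-12)**2 + 2*(-12)))**2 = ((16*4)*6 + (-15 + 144 - 24))**2 = (64*6 + 105)**2 = (384 + 105)**2 = 489**2 = 239121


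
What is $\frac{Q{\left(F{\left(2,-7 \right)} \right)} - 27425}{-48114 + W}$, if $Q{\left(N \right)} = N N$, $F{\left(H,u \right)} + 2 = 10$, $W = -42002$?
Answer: $\frac{27361}{90116} \approx 0.30362$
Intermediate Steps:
$F{\left(H,u \right)} = 8$ ($F{\left(H,u \right)} = -2 + 10 = 8$)
$Q{\left(N \right)} = N^{2}$
$\frac{Q{\left(F{\left(2,-7 \right)} \right)} - 27425}{-48114 + W} = \frac{8^{2} - 27425}{-48114 - 42002} = \frac{64 - 27425}{-90116} = \left(-27361\right) \left(- \frac{1}{90116}\right) = \frac{27361}{90116}$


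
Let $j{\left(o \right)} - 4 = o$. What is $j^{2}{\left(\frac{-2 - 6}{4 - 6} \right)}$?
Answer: $64$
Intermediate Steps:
$j{\left(o \right)} = 4 + o$
$j^{2}{\left(\frac{-2 - 6}{4 - 6} \right)} = \left(4 + \frac{-2 - 6}{4 - 6}\right)^{2} = \left(4 - \frac{8}{-2}\right)^{2} = \left(4 - -4\right)^{2} = \left(4 + 4\right)^{2} = 8^{2} = 64$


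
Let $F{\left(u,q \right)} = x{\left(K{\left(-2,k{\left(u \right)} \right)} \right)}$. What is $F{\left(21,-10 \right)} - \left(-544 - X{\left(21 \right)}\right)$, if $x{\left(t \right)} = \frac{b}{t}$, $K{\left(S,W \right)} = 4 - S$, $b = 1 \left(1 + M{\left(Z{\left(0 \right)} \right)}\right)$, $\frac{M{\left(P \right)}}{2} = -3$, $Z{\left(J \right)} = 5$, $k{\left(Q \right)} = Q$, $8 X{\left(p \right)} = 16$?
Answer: $\frac{3271}{6} \approx 545.17$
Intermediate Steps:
$X{\left(p \right)} = 2$ ($X{\left(p \right)} = \frac{1}{8} \cdot 16 = 2$)
$M{\left(P \right)} = -6$ ($M{\left(P \right)} = 2 \left(-3\right) = -6$)
$b = -5$ ($b = 1 \left(1 - 6\right) = 1 \left(-5\right) = -5$)
$x{\left(t \right)} = - \frac{5}{t}$
$F{\left(u,q \right)} = - \frac{5}{6}$ ($F{\left(u,q \right)} = - \frac{5}{4 - -2} = - \frac{5}{4 + 2} = - \frac{5}{6}$)
$F{\left(21,-10 \right)} - \left(-544 - X{\left(21 \right)}\right) = - \frac{5}{6} - \left(-544 - 2\right) = - \frac{5}{6} - -546 = - \frac{5}{6} + 546 = \frac{3271}{6}$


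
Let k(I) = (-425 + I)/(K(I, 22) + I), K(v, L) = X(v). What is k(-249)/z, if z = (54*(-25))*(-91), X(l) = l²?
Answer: -337/3793116600 ≈ -8.8845e-8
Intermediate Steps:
K(v, L) = v²
k(I) = (-425 + I)/(I + I²) (k(I) = (-425 + I)/(I² + I) = (-425 + I)/(I + I²))
z = 122850 (z = -1350*(-91) = 122850)
k(-249)/z = ((-425 - 249)/((-249)*(1 - 249)))/122850 = -1/249*(-674)/(-248)*(1/122850) = -1/249*(-1/248)*(-674)*(1/122850) = -337/30876*1/122850 = -337/3793116600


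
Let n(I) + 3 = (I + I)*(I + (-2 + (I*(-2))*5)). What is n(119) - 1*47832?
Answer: -303209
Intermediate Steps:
n(I) = -3 + 2*I*(-2 - 9*I) (n(I) = -3 + (I + I)*(I + (-2 + (I*(-2))*5)) = -3 + (2*I)*(I + (-2 - 2*I*5)) = -3 + (2*I)*(I + (-2 - 10*I)) = -3 + (2*I)*(-2 - 9*I) = -3 + 2*I*(-2 - 9*I))
n(119) - 1*47832 = (-3 - 18*119² - 4*119) - 1*47832 = (-3 - 18*14161 - 476) - 47832 = (-3 - 254898 - 476) - 47832 = -255377 - 47832 = -303209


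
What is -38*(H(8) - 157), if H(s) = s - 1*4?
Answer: 5814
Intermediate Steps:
H(s) = -4 + s (H(s) = s - 4 = -4 + s)
-38*(H(8) - 157) = -38*((-4 + 8) - 157) = -38*(4 - 157) = -38*(-153) = 5814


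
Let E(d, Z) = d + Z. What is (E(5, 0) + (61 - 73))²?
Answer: 49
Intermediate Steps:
E(d, Z) = Z + d
(E(5, 0) + (61 - 73))² = ((0 + 5) + (61 - 73))² = (5 - 12)² = (-7)² = 49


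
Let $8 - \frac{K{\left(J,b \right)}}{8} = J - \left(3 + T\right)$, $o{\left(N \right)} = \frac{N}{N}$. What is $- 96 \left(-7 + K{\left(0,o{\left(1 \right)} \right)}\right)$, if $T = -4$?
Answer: $-4704$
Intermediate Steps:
$o{\left(N \right)} = 1$
$K{\left(J,b \right)} = 56 - 8 J$ ($K{\left(J,b \right)} = 64 - 8 \left(J - -1\right) = 64 - 8 \left(J + \left(-3 + 4\right)\right) = 64 - 8 \left(J + 1\right) = 64 - 8 \left(1 + J\right) = 64 - \left(8 + 8 J\right) = 56 - 8 J$)
$- 96 \left(-7 + K{\left(0,o{\left(1 \right)} \right)}\right) = - 96 \left(-7 + \left(56 - 0\right)\right) = - 96 \left(-7 + \left(56 + 0\right)\right) = - 96 \left(-7 + 56\right) = \left(-96\right) 49 = -4704$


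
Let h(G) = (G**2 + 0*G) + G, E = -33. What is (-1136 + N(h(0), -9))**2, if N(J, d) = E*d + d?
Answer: 719104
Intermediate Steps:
h(G) = G + G**2 (h(G) = (G**2 + 0) + G = G**2 + G = G + G**2)
N(J, d) = -32*d (N(J, d) = -33*d + d = -32*d)
(-1136 + N(h(0), -9))**2 = (-1136 - 32*(-9))**2 = (-1136 + 288)**2 = (-848)**2 = 719104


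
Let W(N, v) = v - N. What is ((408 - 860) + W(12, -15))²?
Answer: 229441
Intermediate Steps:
((408 - 860) + W(12, -15))² = ((408 - 860) + (-15 - 1*12))² = (-452 + (-15 - 12))² = (-452 - 27)² = (-479)² = 229441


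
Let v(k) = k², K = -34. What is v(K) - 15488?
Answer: -14332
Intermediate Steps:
v(K) - 15488 = (-34)² - 15488 = 1156 - 15488 = -14332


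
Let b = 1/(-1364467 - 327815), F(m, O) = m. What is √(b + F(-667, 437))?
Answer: I*√1910166852830790/1692282 ≈ 25.826*I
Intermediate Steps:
b = -1/1692282 (b = 1/(-1692282) = -1/1692282 ≈ -5.9092e-7)
√(b + F(-667, 437)) = √(-1/1692282 - 667) = √(-1128752095/1692282) = I*√1910166852830790/1692282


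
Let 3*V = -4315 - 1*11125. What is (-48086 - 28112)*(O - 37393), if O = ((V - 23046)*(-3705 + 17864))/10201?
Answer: 178446410776438/30603 ≈ 5.8310e+9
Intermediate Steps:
V = -15440/3 (V = (-4315 - 1*11125)/3 = (-4315 - 11125)/3 = (1/3)*(-15440) = -15440/3 ≈ -5146.7)
O = -1197539902/30603 (O = ((-15440/3 - 23046)*(-3705 + 17864))/10201 = -84578/3*14159*(1/10201) = -1197539902/3*1/10201 = -1197539902/30603 ≈ -39131.)
(-48086 - 28112)*(O - 37393) = (-48086 - 28112)*(-1197539902/30603 - 37393) = -76198*(-2341877881/30603) = 178446410776438/30603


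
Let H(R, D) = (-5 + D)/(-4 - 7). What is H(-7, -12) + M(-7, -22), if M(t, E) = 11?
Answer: 138/11 ≈ 12.545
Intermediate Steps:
H(R, D) = 5/11 - D/11 (H(R, D) = (-5 + D)/(-11) = (-5 + D)*(-1/11) = 5/11 - D/11)
H(-7, -12) + M(-7, -22) = (5/11 - 1/11*(-12)) + 11 = (5/11 + 12/11) + 11 = 17/11 + 11 = 138/11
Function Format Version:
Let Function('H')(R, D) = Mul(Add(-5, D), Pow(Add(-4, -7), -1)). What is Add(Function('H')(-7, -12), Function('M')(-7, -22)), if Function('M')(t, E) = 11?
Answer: Rational(138, 11) ≈ 12.545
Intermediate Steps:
Function('H')(R, D) = Add(Rational(5, 11), Mul(Rational(-1, 11), D)) (Function('H')(R, D) = Mul(Add(-5, D), Pow(-11, -1)) = Mul(Add(-5, D), Rational(-1, 11)) = Add(Rational(5, 11), Mul(Rational(-1, 11), D)))
Add(Function('H')(-7, -12), Function('M')(-7, -22)) = Add(Add(Rational(5, 11), Mul(Rational(-1, 11), -12)), 11) = Add(Add(Rational(5, 11), Rational(12, 11)), 11) = Add(Rational(17, 11), 11) = Rational(138, 11)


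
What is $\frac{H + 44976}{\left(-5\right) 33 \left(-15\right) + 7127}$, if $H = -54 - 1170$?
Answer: $\frac{21876}{4801} \approx 4.5565$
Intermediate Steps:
$H = -1224$ ($H = -54 - 1170 = -1224$)
$\frac{H + 44976}{\left(-5\right) 33 \left(-15\right) + 7127} = \frac{-1224 + 44976}{\left(-5\right) 33 \left(-15\right) + 7127} = \frac{43752}{\left(-165\right) \left(-15\right) + 7127} = \frac{43752}{2475 + 7127} = \frac{43752}{9602} = 43752 \cdot \frac{1}{9602} = \frac{21876}{4801}$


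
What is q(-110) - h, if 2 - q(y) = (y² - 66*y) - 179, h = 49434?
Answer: -68613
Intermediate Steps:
q(y) = 181 - y² + 66*y (q(y) = 2 - ((y² - 66*y) - 179) = 2 - (-179 + y² - 66*y) = 2 + (179 - y² + 66*y) = 181 - y² + 66*y)
q(-110) - h = (181 - 1*(-110)² + 66*(-110)) - 1*49434 = (181 - 1*12100 - 7260) - 49434 = (181 - 12100 - 7260) - 49434 = -19179 - 49434 = -68613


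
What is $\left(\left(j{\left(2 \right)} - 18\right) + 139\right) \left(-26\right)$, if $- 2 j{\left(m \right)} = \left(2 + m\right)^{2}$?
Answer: $-2938$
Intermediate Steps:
$j{\left(m \right)} = - \frac{\left(2 + m\right)^{2}}{2}$
$\left(\left(j{\left(2 \right)} - 18\right) + 139\right) \left(-26\right) = \left(\left(- \frac{\left(2 + 2\right)^{2}}{2} - 18\right) + 139\right) \left(-26\right) = \left(\left(- \frac{4^{2}}{2} + \left(-116 + 98\right)\right) + 139\right) \left(-26\right) = \left(\left(\left(- \frac{1}{2}\right) 16 - 18\right) + 139\right) \left(-26\right) = \left(\left(-8 - 18\right) + 139\right) \left(-26\right) = \left(-26 + 139\right) \left(-26\right) = 113 \left(-26\right) = -2938$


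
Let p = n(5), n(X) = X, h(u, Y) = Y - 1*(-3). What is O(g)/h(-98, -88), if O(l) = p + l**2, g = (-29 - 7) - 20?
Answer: -3141/85 ≈ -36.953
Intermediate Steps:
h(u, Y) = 3 + Y (h(u, Y) = Y + 3 = 3 + Y)
g = -56 (g = -36 - 20 = -56)
p = 5
O(l) = 5 + l**2
O(g)/h(-98, -88) = (5 + (-56)**2)/(3 - 88) = (5 + 3136)/(-85) = 3141*(-1/85) = -3141/85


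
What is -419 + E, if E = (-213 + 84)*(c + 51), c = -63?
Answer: 1129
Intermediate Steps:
E = 1548 (E = (-213 + 84)*(-63 + 51) = -129*(-12) = 1548)
-419 + E = -419 + 1548 = 1129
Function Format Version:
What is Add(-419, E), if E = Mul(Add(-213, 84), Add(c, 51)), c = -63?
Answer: 1129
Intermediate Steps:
E = 1548 (E = Mul(Add(-213, 84), Add(-63, 51)) = Mul(-129, -12) = 1548)
Add(-419, E) = Add(-419, 1548) = 1129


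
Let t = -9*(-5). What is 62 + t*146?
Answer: 6632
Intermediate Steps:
t = 45
62 + t*146 = 62 + 45*146 = 62 + 6570 = 6632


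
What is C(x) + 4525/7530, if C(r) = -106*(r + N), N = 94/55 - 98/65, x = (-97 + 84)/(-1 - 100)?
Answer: -3740208029/108755790 ≈ -34.391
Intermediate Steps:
x = 13/101 (x = -13/(-101) = -13*(-1/101) = 13/101 ≈ 0.12871)
N = 144/715 (N = 94*(1/55) - 98*1/65 = 94/55 - 98/65 = 144/715 ≈ 0.20140)
C(r) = -15264/715 - 106*r (C(r) = -106*(r + 144/715) = -106*(144/715 + r) = -15264/715 - 106*r)
C(x) + 4525/7530 = (-15264/715 - 106*13/101) + 4525/7530 = (-15264/715 - 1378/101) + 4525*(1/7530) = -2526934/72215 + 905/1506 = -3740208029/108755790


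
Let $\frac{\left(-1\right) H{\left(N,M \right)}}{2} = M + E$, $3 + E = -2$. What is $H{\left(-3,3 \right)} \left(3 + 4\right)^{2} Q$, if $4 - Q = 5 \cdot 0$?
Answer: $784$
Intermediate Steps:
$E = -5$ ($E = -3 - 2 = -5$)
$H{\left(N,M \right)} = 10 - 2 M$ ($H{\left(N,M \right)} = - 2 \left(M - 5\right) = - 2 \left(-5 + M\right) = 10 - 2 M$)
$Q = 4$ ($Q = 4 - 5 \cdot 0 = 4 - 0 = 4 + 0 = 4$)
$H{\left(-3,3 \right)} \left(3 + 4\right)^{2} Q = \left(10 - 6\right) \left(3 + 4\right)^{2} \cdot 4 = \left(10 - 6\right) 7^{2} \cdot 4 = 4 \cdot 49 \cdot 4 = 196 \cdot 4 = 784$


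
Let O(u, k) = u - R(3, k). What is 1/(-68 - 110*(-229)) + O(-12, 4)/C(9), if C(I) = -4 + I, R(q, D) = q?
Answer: -122285/40762 ≈ -3.0000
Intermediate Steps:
O(u, k) = -3 + u (O(u, k) = u - 1*3 = u - 3 = -3 + u)
1/(-68 - 110*(-229)) + O(-12, 4)/C(9) = 1/(-68 - 110*(-229)) + (-3 - 12)/(-4 + 9) = -1/229/(-178) - 15/5 = -1/178*(-1/229) - 15*1/5 = 1/40762 - 3 = -122285/40762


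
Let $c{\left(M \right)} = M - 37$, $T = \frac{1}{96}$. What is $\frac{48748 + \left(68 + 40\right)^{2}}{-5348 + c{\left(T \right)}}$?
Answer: $- \frac{5799552}{516959} \approx -11.219$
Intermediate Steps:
$T = \frac{1}{96} \approx 0.010417$
$c{\left(M \right)} = -37 + M$ ($c{\left(M \right)} = M - 37 = -37 + M$)
$\frac{48748 + \left(68 + 40\right)^{2}}{-5348 + c{\left(T \right)}} = \frac{48748 + \left(68 + 40\right)^{2}}{-5348 + \left(-37 + \frac{1}{96}\right)} = \frac{48748 + 108^{2}}{-5348 - \frac{3551}{96}} = \frac{48748 + 11664}{- \frac{516959}{96}} = 60412 \left(- \frac{96}{516959}\right) = - \frac{5799552}{516959}$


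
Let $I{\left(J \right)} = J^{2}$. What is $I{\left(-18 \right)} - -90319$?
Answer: $90643$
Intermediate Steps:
$I{\left(-18 \right)} - -90319 = \left(-18\right)^{2} - -90319 = 324 + 90319 = 90643$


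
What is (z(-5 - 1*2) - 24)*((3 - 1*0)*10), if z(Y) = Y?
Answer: -930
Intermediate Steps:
(z(-5 - 1*2) - 24)*((3 - 1*0)*10) = ((-5 - 1*2) - 24)*((3 - 1*0)*10) = ((-5 - 2) - 24)*((3 + 0)*10) = (-7 - 24)*(3*10) = -31*30 = -930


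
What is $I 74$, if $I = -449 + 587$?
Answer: $10212$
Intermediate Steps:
$I = 138$
$I 74 = 138 \cdot 74 = 10212$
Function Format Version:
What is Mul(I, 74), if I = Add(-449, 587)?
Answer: 10212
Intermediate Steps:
I = 138
Mul(I, 74) = Mul(138, 74) = 10212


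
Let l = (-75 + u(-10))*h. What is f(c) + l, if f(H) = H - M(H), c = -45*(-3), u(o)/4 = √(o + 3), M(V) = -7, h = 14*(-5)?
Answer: 5392 - 280*I*√7 ≈ 5392.0 - 740.81*I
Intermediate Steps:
h = -70
u(o) = 4*√(3 + o) (u(o) = 4*√(o + 3) = 4*√(3 + o))
c = 135
l = 5250 - 280*I*√7 (l = (-75 + 4*√(3 - 10))*(-70) = (-75 + 4*√(-7))*(-70) = (-75 + 4*(I*√7))*(-70) = (-75 + 4*I*√7)*(-70) = 5250 - 280*I*√7 ≈ 5250.0 - 740.81*I)
f(H) = 7 + H (f(H) = H - 1*(-7) = H + 7 = 7 + H)
f(c) + l = (7 + 135) + (5250 - 280*I*√7) = 142 + (5250 - 280*I*√7) = 5392 - 280*I*√7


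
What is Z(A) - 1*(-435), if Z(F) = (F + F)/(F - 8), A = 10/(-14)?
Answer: 26545/61 ≈ 435.16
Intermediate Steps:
A = -5/7 (A = 10*(-1/14) = -5/7 ≈ -0.71429)
Z(F) = 2*F/(-8 + F) (Z(F) = (2*F)/(-8 + F) = 2*F/(-8 + F))
Z(A) - 1*(-435) = 2*(-5/7)/(-8 - 5/7) - 1*(-435) = 2*(-5/7)/(-61/7) + 435 = 2*(-5/7)*(-7/61) + 435 = 10/61 + 435 = 26545/61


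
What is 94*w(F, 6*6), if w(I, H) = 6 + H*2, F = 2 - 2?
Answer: 7332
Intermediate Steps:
F = 0
w(I, H) = 6 + 2*H
94*w(F, 6*6) = 94*(6 + 2*(6*6)) = 94*(6 + 2*36) = 94*(6 + 72) = 94*78 = 7332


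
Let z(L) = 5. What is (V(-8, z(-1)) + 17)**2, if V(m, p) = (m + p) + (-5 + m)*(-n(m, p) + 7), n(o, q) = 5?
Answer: 144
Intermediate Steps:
V(m, p) = -10 + p + 3*m (V(m, p) = (m + p) + (-5 + m)*(-1*5 + 7) = (m + p) + (-5 + m)*(-5 + 7) = (m + p) + (-5 + m)*2 = (m + p) + (-10 + 2*m) = -10 + p + 3*m)
(V(-8, z(-1)) + 17)**2 = ((-10 + 5 + 3*(-8)) + 17)**2 = ((-10 + 5 - 24) + 17)**2 = (-29 + 17)**2 = (-12)**2 = 144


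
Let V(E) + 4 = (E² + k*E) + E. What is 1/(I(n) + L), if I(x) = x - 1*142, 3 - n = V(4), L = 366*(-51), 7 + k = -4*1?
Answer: -1/18777 ≈ -5.3257e-5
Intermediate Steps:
k = -11 (k = -7 - 4*1 = -7 - 4 = -11)
L = -18666
V(E) = -4 + E² - 10*E (V(E) = -4 + ((E² - 11*E) + E) = -4 + (E² - 10*E) = -4 + E² - 10*E)
n = 31 (n = 3 - (-4 + 4² - 10*4) = 3 - (-4 + 16 - 40) = 3 - 1*(-28) = 3 + 28 = 31)
I(x) = -142 + x (I(x) = x - 142 = -142 + x)
1/(I(n) + L) = 1/((-142 + 31) - 18666) = 1/(-111 - 18666) = 1/(-18777) = -1/18777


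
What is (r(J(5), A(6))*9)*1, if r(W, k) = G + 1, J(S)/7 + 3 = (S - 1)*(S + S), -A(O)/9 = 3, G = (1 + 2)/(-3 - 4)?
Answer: 36/7 ≈ 5.1429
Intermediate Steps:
G = -3/7 (G = 3/(-7) = 3*(-⅐) = -3/7 ≈ -0.42857)
A(O) = -27 (A(O) = -9*3 = -27)
J(S) = -21 + 14*S*(-1 + S) (J(S) = -21 + 7*((S - 1)*(S + S)) = -21 + 7*((-1 + S)*(2*S)) = -21 + 7*(2*S*(-1 + S)) = -21 + 14*S*(-1 + S))
r(W, k) = 4/7 (r(W, k) = -3/7 + 1 = 4/7)
(r(J(5), A(6))*9)*1 = ((4/7)*9)*1 = (36/7)*1 = 36/7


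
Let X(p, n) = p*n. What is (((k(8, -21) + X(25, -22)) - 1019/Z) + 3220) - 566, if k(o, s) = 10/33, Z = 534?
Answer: 4116489/1958 ≈ 2102.4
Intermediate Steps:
k(o, s) = 10/33 (k(o, s) = 10*(1/33) = 10/33)
X(p, n) = n*p
(((k(8, -21) + X(25, -22)) - 1019/Z) + 3220) - 566 = (((10/33 - 22*25) - 1019/534) + 3220) - 566 = (((10/33 - 550) - 1019*1/534) + 3220) - 566 = ((-18140/33 - 1019/534) + 3220) - 566 = (-1080043/1958 + 3220) - 566 = 5224717/1958 - 566 = 4116489/1958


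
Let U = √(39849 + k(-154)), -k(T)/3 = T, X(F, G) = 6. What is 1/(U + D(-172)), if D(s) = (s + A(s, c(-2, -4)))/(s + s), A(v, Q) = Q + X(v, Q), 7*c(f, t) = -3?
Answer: -2805320/233740525079 + 17395392*√4479/233740525079 ≈ 0.0049687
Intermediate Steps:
c(f, t) = -3/7 (c(f, t) = (⅐)*(-3) = -3/7)
k(T) = -3*T
A(v, Q) = 6 + Q (A(v, Q) = Q + 6 = 6 + Q)
D(s) = (39/7 + s)/(2*s) (D(s) = (s + (6 - 3/7))/(s + s) = (s + 39/7)/((2*s)) = (39/7 + s)*(1/(2*s)) = (39/7 + s)/(2*s))
U = 3*√4479 (U = √(39849 - 3*(-154)) = √(39849 + 462) = √40311 = 3*√4479 ≈ 200.78)
1/(U + D(-172)) = 1/(3*√4479 + (1/14)*(39 + 7*(-172))/(-172)) = 1/(3*√4479 + (1/14)*(-1/172)*(39 - 1204)) = 1/(3*√4479 + (1/14)*(-1/172)*(-1165)) = 1/(3*√4479 + 1165/2408) = 1/(1165/2408 + 3*√4479)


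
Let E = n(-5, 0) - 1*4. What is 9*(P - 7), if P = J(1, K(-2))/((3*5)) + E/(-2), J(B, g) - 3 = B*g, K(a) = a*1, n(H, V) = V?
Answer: -222/5 ≈ -44.400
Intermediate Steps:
K(a) = a
E = -4 (E = 0 - 1*4 = 0 - 4 = -4)
J(B, g) = 3 + B*g
P = 31/15 (P = (3 + 1*(-2))/((3*5)) - 4/(-2) = (3 - 2)/15 - 4*(-½) = 1*(1/15) + 2 = 1/15 + 2 = 31/15 ≈ 2.0667)
9*(P - 7) = 9*(31/15 - 7) = 9*(-74/15) = -222/5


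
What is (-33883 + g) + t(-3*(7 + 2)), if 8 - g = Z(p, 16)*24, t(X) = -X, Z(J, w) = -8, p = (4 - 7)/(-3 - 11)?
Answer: -33656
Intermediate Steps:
p = 3/14 (p = -3/(-14) = -3*(-1/14) = 3/14 ≈ 0.21429)
g = 200 (g = 8 - (-8)*24 = 8 - 1*(-192) = 8 + 192 = 200)
(-33883 + g) + t(-3*(7 + 2)) = (-33883 + 200) - (-3)*(7 + 2) = -33683 - (-3)*9 = -33683 - 1*(-27) = -33683 + 27 = -33656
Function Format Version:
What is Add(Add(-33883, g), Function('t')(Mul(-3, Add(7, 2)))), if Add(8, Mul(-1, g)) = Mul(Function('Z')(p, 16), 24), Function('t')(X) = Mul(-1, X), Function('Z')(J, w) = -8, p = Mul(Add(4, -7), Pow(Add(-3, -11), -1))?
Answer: -33656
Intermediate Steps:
p = Rational(3, 14) (p = Mul(-3, Pow(-14, -1)) = Mul(-3, Rational(-1, 14)) = Rational(3, 14) ≈ 0.21429)
g = 200 (g = Add(8, Mul(-1, Mul(-8, 24))) = Add(8, Mul(-1, -192)) = Add(8, 192) = 200)
Add(Add(-33883, g), Function('t')(Mul(-3, Add(7, 2)))) = Add(Add(-33883, 200), Mul(-1, Mul(-3, Add(7, 2)))) = Add(-33683, Mul(-1, Mul(-3, 9))) = Add(-33683, Mul(-1, -27)) = Add(-33683, 27) = -33656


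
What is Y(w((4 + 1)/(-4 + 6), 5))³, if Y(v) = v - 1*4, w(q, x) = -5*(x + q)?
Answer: -571787/8 ≈ -71473.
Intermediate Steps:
w(q, x) = -5*q - 5*x (w(q, x) = -5*(q + x) = -5*q - 5*x)
Y(v) = -4 + v (Y(v) = v - 4 = -4 + v)
Y(w((4 + 1)/(-4 + 6), 5))³ = (-4 + (-5*(4 + 1)/(-4 + 6) - 5*5))³ = (-4 + (-25/2 - 25))³ = (-4 - 75/2)³ = (-83/2)³ = -571787/8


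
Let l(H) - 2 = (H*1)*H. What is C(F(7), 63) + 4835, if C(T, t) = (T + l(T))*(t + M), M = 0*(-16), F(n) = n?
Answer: 8489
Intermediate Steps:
l(H) = 2 + H**2 (l(H) = 2 + (H*1)*H = 2 + H*H = 2 + H**2)
M = 0
C(T, t) = t*(2 + T + T**2) (C(T, t) = (T + (2 + T**2))*(t + 0) = (2 + T + T**2)*t = t*(2 + T + T**2))
C(F(7), 63) + 4835 = 63*(2 + 7 + 7**2) + 4835 = 63*(2 + 7 + 49) + 4835 = 63*58 + 4835 = 3654 + 4835 = 8489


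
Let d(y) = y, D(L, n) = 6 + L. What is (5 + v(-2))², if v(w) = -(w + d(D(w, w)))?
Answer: 9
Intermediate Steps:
v(w) = -6 - 2*w (v(w) = -(w + (6 + w)) = -(6 + 2*w) = -6 - 2*w)
(5 + v(-2))² = (5 + (-6 - 2*(-2)))² = (5 + (-6 + 4))² = (5 - 2)² = 3² = 9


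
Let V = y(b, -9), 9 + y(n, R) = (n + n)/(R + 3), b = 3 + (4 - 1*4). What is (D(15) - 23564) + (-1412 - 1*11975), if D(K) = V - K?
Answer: -36976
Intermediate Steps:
b = 3 (b = 3 + (4 - 4) = 3 + 0 = 3)
y(n, R) = -9 + 2*n/(3 + R) (y(n, R) = -9 + (n + n)/(R + 3) = -9 + (2*n)/(3 + R) = -9 + 2*n/(3 + R))
V = -10 (V = (-27 - 9*(-9) + 2*3)/(3 - 9) = (-27 + 81 + 6)/(-6) = -1/6*60 = -10)
D(K) = -10 - K
(D(15) - 23564) + (-1412 - 1*11975) = ((-10 - 1*15) - 23564) + (-1412 - 1*11975) = ((-10 - 15) - 23564) + (-1412 - 11975) = (-25 - 23564) - 13387 = -23589 - 13387 = -36976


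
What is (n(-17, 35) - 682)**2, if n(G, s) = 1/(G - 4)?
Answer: 205148329/441 ≈ 4.6519e+5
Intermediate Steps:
n(G, s) = 1/(-4 + G)
(n(-17, 35) - 682)**2 = (1/(-4 - 17) - 682)**2 = (1/(-21) - 682)**2 = (-1/21 - 682)**2 = (-14323/21)**2 = 205148329/441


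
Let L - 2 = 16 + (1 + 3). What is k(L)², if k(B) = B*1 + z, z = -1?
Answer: 441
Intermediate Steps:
L = 22 (L = 2 + (16 + (1 + 3)) = 2 + (16 + 4) = 2 + 20 = 22)
k(B) = -1 + B (k(B) = B*1 - 1 = B - 1 = -1 + B)
k(L)² = (-1 + 22)² = 21² = 441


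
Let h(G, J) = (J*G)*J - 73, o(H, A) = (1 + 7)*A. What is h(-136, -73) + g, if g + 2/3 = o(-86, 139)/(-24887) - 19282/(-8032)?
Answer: -217327590623651/299838576 ≈ -7.2482e+5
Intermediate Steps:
o(H, A) = 8*A
h(G, J) = -73 + G*J² (h(G, J) = (G*J)*J - 73 = G*J² - 73 = -73 + G*J²)
g = 506516941/299838576 (g = -⅔ + ((8*139)/(-24887) - 19282/(-8032)) = -⅔ + (1112*(-1/24887) - 19282*(-1/8032)) = -⅔ + (-1112/24887 + 9641/4016) = -⅔ + 235469775/99946192 = 506516941/299838576 ≈ 1.6893)
h(-136, -73) + g = (-73 - 136*(-73)²) + 506516941/299838576 = (-73 - 136*5329) + 506516941/299838576 = (-73 - 724744) + 506516941/299838576 = -724817 + 506516941/299838576 = -217327590623651/299838576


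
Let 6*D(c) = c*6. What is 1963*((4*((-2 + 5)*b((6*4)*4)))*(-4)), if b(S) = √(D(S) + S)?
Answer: -753792*√3 ≈ -1.3056e+6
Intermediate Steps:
D(c) = c (D(c) = (c*6)/6 = (6*c)/6 = c)
b(S) = √2*√S (b(S) = √(S + S) = √(2*S) = √2*√S)
1963*((4*((-2 + 5)*b((6*4)*4)))*(-4)) = 1963*((4*((-2 + 5)*(√2*√((6*4)*4))))*(-4)) = 1963*((4*(3*(√2*√(24*4))))*(-4)) = 1963*((4*(3*(√2*√96)))*(-4)) = 1963*((4*(3*(√2*(4*√6))))*(-4)) = 1963*((4*(3*(8*√3)))*(-4)) = 1963*((4*(24*√3))*(-4)) = 1963*((96*√3)*(-4)) = 1963*(-384*√3) = -753792*√3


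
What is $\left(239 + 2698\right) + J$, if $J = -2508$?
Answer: $429$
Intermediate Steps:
$\left(239 + 2698\right) + J = \left(239 + 2698\right) - 2508 = 2937 - 2508 = 429$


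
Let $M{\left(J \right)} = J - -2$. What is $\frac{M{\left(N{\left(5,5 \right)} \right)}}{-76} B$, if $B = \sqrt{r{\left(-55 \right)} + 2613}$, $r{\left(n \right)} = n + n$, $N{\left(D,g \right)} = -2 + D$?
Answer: $- \frac{5 \sqrt{2503}}{76} \approx -3.2914$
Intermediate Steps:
$M{\left(J \right)} = 2 + J$ ($M{\left(J \right)} = J + 2 = 2 + J$)
$r{\left(n \right)} = 2 n$
$B = \sqrt{2503}$ ($B = \sqrt{2 \left(-55\right) + 2613} = \sqrt{-110 + 2613} = \sqrt{2503} \approx 50.03$)
$\frac{M{\left(N{\left(5,5 \right)} \right)}}{-76} B = \frac{2 + \left(-2 + 5\right)}{-76} \sqrt{2503} = \left(2 + 3\right) \left(- \frac{1}{76}\right) \sqrt{2503} = 5 \left(- \frac{1}{76}\right) \sqrt{2503} = - \frac{5 \sqrt{2503}}{76}$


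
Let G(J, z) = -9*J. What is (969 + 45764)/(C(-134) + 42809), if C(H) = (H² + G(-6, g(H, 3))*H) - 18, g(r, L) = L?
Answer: 46733/53511 ≈ 0.87333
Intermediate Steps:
C(H) = -18 + H² + 54*H (C(H) = (H² + (-9*(-6))*H) - 18 = (H² + 54*H) - 18 = -18 + H² + 54*H)
(969 + 45764)/(C(-134) + 42809) = (969 + 45764)/((-18 + (-134)² + 54*(-134)) + 42809) = 46733/((-18 + 17956 - 7236) + 42809) = 46733/(10702 + 42809) = 46733/53511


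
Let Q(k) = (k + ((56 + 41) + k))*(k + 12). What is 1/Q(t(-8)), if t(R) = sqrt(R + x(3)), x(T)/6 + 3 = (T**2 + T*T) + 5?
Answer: 347/71688 - 121*sqrt(7)/71688 ≈ 0.00037474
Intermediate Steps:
x(T) = 12 + 12*T**2 (x(T) = -18 + 6*((T**2 + T*T) + 5) = -18 + 6*((T**2 + T**2) + 5) = -18 + 6*(2*T**2 + 5) = -18 + 6*(5 + 2*T**2) = -18 + (30 + 12*T**2) = 12 + 12*T**2)
t(R) = sqrt(120 + R) (t(R) = sqrt(R + (12 + 12*3**2)) = sqrt(R + (12 + 12*9)) = sqrt(R + (12 + 108)) = sqrt(R + 120) = sqrt(120 + R))
Q(k) = (12 + k)*(97 + 2*k) (Q(k) = (k + (97 + k))*(12 + k) = (97 + 2*k)*(12 + k) = (12 + k)*(97 + 2*k))
1/Q(t(-8)) = 1/(1164 + 2*(sqrt(120 - 8))**2 + 121*sqrt(120 - 8)) = 1/(1164 + 2*(sqrt(112))**2 + 121*sqrt(112)) = 1/(1164 + 2*(4*sqrt(7))**2 + 121*(4*sqrt(7))) = 1/(1164 + 2*112 + 484*sqrt(7)) = 1/(1164 + 224 + 484*sqrt(7)) = 1/(1388 + 484*sqrt(7))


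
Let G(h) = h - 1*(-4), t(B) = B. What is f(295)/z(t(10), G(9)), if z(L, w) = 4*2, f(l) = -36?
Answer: -9/2 ≈ -4.5000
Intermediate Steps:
G(h) = 4 + h (G(h) = h + 4 = 4 + h)
z(L, w) = 8
f(295)/z(t(10), G(9)) = -36/8 = -36*⅛ = -9/2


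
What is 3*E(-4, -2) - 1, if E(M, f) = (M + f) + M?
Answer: -31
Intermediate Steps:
E(M, f) = f + 2*M
3*E(-4, -2) - 1 = 3*(-2 + 2*(-4)) - 1 = 3*(-2 - 8) - 1 = 3*(-10) - 1 = -30 - 1 = -31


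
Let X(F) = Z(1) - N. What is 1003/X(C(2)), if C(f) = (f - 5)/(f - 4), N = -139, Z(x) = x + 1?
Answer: 1003/141 ≈ 7.1135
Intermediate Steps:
Z(x) = 1 + x
C(f) = (-5 + f)/(-4 + f)
X(F) = 141 (X(F) = (1 + 1) - 1*(-139) = 2 + 139 = 141)
1003/X(C(2)) = 1003/141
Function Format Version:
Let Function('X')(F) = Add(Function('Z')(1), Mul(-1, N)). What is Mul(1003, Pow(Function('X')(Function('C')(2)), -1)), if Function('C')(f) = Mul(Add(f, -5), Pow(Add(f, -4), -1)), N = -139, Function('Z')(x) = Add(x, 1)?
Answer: Rational(1003, 141) ≈ 7.1135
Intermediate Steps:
Function('Z')(x) = Add(1, x)
Function('C')(f) = Mul(Pow(Add(-4, f), -1), Add(-5, f)) (Function('C')(f) = Mul(Add(-5, f), Pow(Add(-4, f), -1)) = Mul(Pow(Add(-4, f), -1), Add(-5, f)))
Function('X')(F) = 141 (Function('X')(F) = Add(Add(1, 1), Mul(-1, -139)) = Add(2, 139) = 141)
Mul(1003, Pow(Function('X')(Function('C')(2)), -1)) = Mul(1003, Pow(141, -1)) = Mul(1003, Rational(1, 141)) = Rational(1003, 141)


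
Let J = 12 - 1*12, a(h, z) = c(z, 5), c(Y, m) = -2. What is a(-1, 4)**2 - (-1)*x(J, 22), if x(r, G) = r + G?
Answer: 26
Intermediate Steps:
a(h, z) = -2
J = 0 (J = 12 - 12 = 0)
x(r, G) = G + r
a(-1, 4)**2 - (-1)*x(J, 22) = (-2)**2 - (-1)*(22 + 0) = 4 - (-1)*22 = 4 - 1*(-22) = 4 + 22 = 26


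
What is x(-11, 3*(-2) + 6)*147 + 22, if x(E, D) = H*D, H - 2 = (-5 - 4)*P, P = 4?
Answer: 22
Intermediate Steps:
H = -34 (H = 2 + (-5 - 4)*4 = 2 - 9*4 = 2 - 36 = -34)
x(E, D) = -34*D
x(-11, 3*(-2) + 6)*147 + 22 = -34*(3*(-2) + 6)*147 + 22 = -34*(-6 + 6)*147 + 22 = -34*0*147 + 22 = 0*147 + 22 = 0 + 22 = 22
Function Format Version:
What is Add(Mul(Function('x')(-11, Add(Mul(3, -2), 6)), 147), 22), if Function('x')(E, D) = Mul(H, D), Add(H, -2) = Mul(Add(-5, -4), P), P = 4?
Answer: 22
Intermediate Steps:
H = -34 (H = Add(2, Mul(Add(-5, -4), 4)) = Add(2, Mul(-9, 4)) = Add(2, -36) = -34)
Function('x')(E, D) = Mul(-34, D)
Add(Mul(Function('x')(-11, Add(Mul(3, -2), 6)), 147), 22) = Add(Mul(Mul(-34, Add(Mul(3, -2), 6)), 147), 22) = Add(Mul(Mul(-34, Add(-6, 6)), 147), 22) = Add(Mul(Mul(-34, 0), 147), 22) = Add(Mul(0, 147), 22) = Add(0, 22) = 22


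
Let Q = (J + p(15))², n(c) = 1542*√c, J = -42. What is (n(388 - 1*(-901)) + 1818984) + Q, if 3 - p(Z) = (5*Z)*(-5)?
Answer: 1931880 + 1542*√1289 ≈ 1.9872e+6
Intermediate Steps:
p(Z) = 3 + 25*Z (p(Z) = 3 - 5*Z*(-5) = 3 - (-25)*Z = 3 + 25*Z)
Q = 112896 (Q = (-42 + (3 + 25*15))² = (-42 + (3 + 375))² = (-42 + 378)² = 336² = 112896)
(n(388 - 1*(-901)) + 1818984) + Q = (1542*√(388 - 1*(-901)) + 1818984) + 112896 = (1542*√(388 + 901) + 1818984) + 112896 = (1542*√1289 + 1818984) + 112896 = (1818984 + 1542*√1289) + 112896 = 1931880 + 1542*√1289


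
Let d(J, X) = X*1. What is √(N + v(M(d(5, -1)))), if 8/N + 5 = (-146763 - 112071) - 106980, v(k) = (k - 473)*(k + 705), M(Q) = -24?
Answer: I*√45293514138272329/365819 ≈ 581.77*I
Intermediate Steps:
d(J, X) = X
v(k) = (-473 + k)*(705 + k)
N = -8/365819 (N = 8/(-5 + ((-146763 - 112071) - 106980)) = 8/(-5 + (-258834 - 106980)) = 8/(-5 - 365814) = 8/(-365819) = 8*(-1/365819) = -8/365819 ≈ -2.1869e-5)
√(N + v(M(d(5, -1)))) = √(-8/365819 + (-333465 + (-24)² + 232*(-24))) = √(-8/365819 + (-333465 + 576 - 5568)) = √(-8/365819 - 338457) = √(-123814001291/365819) = I*√45293514138272329/365819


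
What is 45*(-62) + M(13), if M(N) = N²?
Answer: -2621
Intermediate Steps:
45*(-62) + M(13) = 45*(-62) + 13² = -2790 + 169 = -2621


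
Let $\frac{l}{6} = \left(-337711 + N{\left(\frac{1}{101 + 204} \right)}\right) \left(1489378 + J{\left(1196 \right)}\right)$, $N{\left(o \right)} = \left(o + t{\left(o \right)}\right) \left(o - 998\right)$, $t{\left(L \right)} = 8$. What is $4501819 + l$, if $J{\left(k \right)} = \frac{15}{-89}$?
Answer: $- \frac{25576573651283982613}{8279225} \approx -3.0892 \cdot 10^{12}$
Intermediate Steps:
$J{\left(k \right)} = - \frac{15}{89}$ ($J{\left(k \right)} = 15 \left(- \frac{1}{89}\right) = - \frac{15}{89}$)
$N{\left(o \right)} = \left(-998 + o\right) \left(8 + o\right)$ ($N{\left(o \right)} = \left(o + 8\right) \left(o - 998\right) = \left(8 + o\right) \left(-998 + o\right) = \left(-998 + o\right) \left(8 + o\right)$)
$l = - \frac{25576610922856392888}{8279225}$ ($l = 6 \left(-337711 - \left(7984 - \frac{1}{\left(101 + 204\right)^{2}} + \frac{990}{101 + 204}\right)\right) \left(1489378 - \frac{15}{89}\right) = 6 \left(-337711 - \left(7984 - \frac{1}{93025} + \frac{198}{61}\right)\right) \frac{132554627}{89} = 6 \left(-337711 - \left(\frac{487222}{61} - \frac{1}{93025}\right)\right) \frac{132554627}{89} = 6 \left(-337711 - \frac{743013549}{93025}\right) \frac{132554627}{89} = 6 \left(\left(- \frac{32158579324}{93025}\right) \frac{132554627}{89}\right) = 6 \left(- \frac{4262768487142732148}{8279225}\right) = - \frac{25576610922856392888}{8279225} \approx -3.0893 \cdot 10^{12}$)
$4501819 + l = 4501819 - \frac{25576610922856392888}{8279225} = - \frac{25576573651283982613}{8279225}$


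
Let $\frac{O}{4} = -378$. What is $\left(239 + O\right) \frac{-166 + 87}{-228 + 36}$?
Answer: $- \frac{100567}{192} \approx -523.79$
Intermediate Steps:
$O = -1512$ ($O = 4 \left(-378\right) = -1512$)
$\left(239 + O\right) \frac{-166 + 87}{-228 + 36} = \left(239 - 1512\right) \frac{-166 + 87}{-228 + 36} = - 1273 \left(- \frac{79}{-192}\right) = - 1273 \left(\left(-79\right) \left(- \frac{1}{192}\right)\right) = \left(-1273\right) \frac{79}{192} = - \frac{100567}{192}$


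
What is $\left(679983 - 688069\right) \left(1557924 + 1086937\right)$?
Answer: $-21386346046$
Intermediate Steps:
$\left(679983 - 688069\right) \left(1557924 + 1086937\right) = \left(-8086\right) 2644861 = -21386346046$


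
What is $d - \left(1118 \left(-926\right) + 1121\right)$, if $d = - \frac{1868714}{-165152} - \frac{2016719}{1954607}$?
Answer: $\frac{166916737072894459}{161403627632} \approx 1.0342 \cdot 10^{6}$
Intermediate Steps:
$d = \frac{1659768144555}{161403627632}$ ($d = \left(-1868714\right) \left(- \frac{1}{165152}\right) - \frac{2016719}{1954607} = \frac{934357}{82576} - \frac{2016719}{1954607} = \frac{1659768144555}{161403627632} \approx 10.283$)
$d - \left(1118 \left(-926\right) + 1121\right) = \frac{1659768144555}{161403627632} - \left(1118 \left(-926\right) + 1121\right) = \frac{1659768144555}{161403627632} - \left(-1035268 + 1121\right) = \frac{1659768144555}{161403627632} - -1034147 = \frac{1659768144555}{161403627632} + 1034147 = \frac{166916737072894459}{161403627632}$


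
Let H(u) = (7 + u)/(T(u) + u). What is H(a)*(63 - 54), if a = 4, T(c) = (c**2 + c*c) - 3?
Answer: 3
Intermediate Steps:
T(c) = -3 + 2*c**2 (T(c) = (c**2 + c**2) - 3 = 2*c**2 - 3 = -3 + 2*c**2)
H(u) = (7 + u)/(-3 + u + 2*u**2) (H(u) = (7 + u)/((-3 + 2*u**2) + u) = (7 + u)/(-3 + u + 2*u**2))
H(a)*(63 - 54) = ((7 + 4)/(-3 + 4 + 2*4**2))*(63 - 54) = (11/(-3 + 4 + 2*16))*9 = (11/(-3 + 4 + 32))*9 = (11/33)*9 = ((1/33)*11)*9 = (1/3)*9 = 3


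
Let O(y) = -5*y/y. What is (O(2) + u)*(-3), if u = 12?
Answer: -21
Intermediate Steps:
O(y) = -5 (O(y) = -5*1 = -5)
(O(2) + u)*(-3) = (-5 + 12)*(-3) = 7*(-3) = -21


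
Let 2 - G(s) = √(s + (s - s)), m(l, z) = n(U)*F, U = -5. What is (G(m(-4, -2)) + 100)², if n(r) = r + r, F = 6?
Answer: 10344 - 408*I*√15 ≈ 10344.0 - 1580.2*I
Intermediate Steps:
n(r) = 2*r
m(l, z) = -60 (m(l, z) = (2*(-5))*6 = -10*6 = -60)
G(s) = 2 - √s (G(s) = 2 - √(s + (s - s)) = 2 - √(s + 0) = 2 - √s)
(G(m(-4, -2)) + 100)² = ((2 - √(-60)) + 100)² = ((2 - 2*I*√15) + 100)² = (102 - 2*I*√15)²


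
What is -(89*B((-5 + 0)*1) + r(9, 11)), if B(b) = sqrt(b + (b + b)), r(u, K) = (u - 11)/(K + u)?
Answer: 1/10 - 89*I*sqrt(15) ≈ 0.1 - 344.7*I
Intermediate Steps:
r(u, K) = (-11 + u)/(K + u)
B(b) = sqrt(3)*sqrt(b) (B(b) = sqrt(b + 2*b) = sqrt(3*b) = sqrt(3)*sqrt(b))
-(89*B((-5 + 0)*1) + r(9, 11)) = -(89*(sqrt(3)*sqrt((-5 + 0)*1)) + (-11 + 9)/(11 + 9)) = -(89*(sqrt(3)*sqrt(-5*1)) - 2/20) = -(89*(sqrt(3)*sqrt(-5)) + (1/20)*(-2)) = -(89*(sqrt(3)*(I*sqrt(5))) - 1/10) = -(89*(I*sqrt(15)) - 1/10) = -(89*I*sqrt(15) - 1/10) = -(-1/10 + 89*I*sqrt(15)) = 1/10 - 89*I*sqrt(15)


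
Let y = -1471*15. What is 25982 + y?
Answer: 3917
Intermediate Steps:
y = -22065
25982 + y = 25982 - 22065 = 3917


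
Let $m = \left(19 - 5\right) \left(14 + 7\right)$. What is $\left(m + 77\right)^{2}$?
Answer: $137641$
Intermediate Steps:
$m = 294$ ($m = 14 \cdot 21 = 294$)
$\left(m + 77\right)^{2} = \left(294 + 77\right)^{2} = 371^{2} = 137641$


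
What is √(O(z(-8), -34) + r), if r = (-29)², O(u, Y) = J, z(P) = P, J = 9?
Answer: 5*√34 ≈ 29.155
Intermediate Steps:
O(u, Y) = 9
r = 841
√(O(z(-8), -34) + r) = √(9 + 841) = √850 = 5*√34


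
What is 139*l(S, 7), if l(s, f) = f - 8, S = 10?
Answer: -139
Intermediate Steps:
l(s, f) = -8 + f
139*l(S, 7) = 139*(-8 + 7) = 139*(-1) = -139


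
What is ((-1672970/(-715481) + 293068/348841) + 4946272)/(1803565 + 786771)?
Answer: 6783167073193545/3552305771535808 ≈ 1.9095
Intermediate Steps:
((-1672970/(-715481) + 293068/348841) + 4946272)/(1803565 + 786771) = ((-1672970*(-1/715481) + 293068*(1/348841)) + 4946272)/2590336 = ((128690/55037 + 293068/348841) + 4946272)*(1/2590336) = (61021931806/19199162117 + 4946272)*(1/2590336) = (94964339024709630/19199162117)*(1/2590336) = 6783167073193545/3552305771535808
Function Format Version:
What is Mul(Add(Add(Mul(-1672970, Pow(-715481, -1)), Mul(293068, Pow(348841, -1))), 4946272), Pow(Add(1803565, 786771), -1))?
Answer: Rational(6783167073193545, 3552305771535808) ≈ 1.9095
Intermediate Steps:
Mul(Add(Add(Mul(-1672970, Pow(-715481, -1)), Mul(293068, Pow(348841, -1))), 4946272), Pow(Add(1803565, 786771), -1)) = Mul(Add(Add(Mul(-1672970, Rational(-1, 715481)), Mul(293068, Rational(1, 348841))), 4946272), Pow(2590336, -1)) = Mul(Add(Add(Rational(128690, 55037), Rational(293068, 348841)), 4946272), Rational(1, 2590336)) = Mul(Add(Rational(61021931806, 19199162117), 4946272), Rational(1, 2590336)) = Mul(Rational(94964339024709630, 19199162117), Rational(1, 2590336)) = Rational(6783167073193545, 3552305771535808)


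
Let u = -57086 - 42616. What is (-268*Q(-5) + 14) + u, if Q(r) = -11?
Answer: -96740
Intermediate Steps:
u = -99702
(-268*Q(-5) + 14) + u = (-268*(-11) + 14) - 99702 = (2948 + 14) - 99702 = 2962 - 99702 = -96740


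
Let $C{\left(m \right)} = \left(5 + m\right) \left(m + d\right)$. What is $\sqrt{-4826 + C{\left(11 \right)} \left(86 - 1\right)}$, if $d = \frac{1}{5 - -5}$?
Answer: $\sqrt{10270} \approx 101.34$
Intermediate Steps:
$d = \frac{1}{10}$ ($d = \frac{1}{5 + 5} = \frac{1}{10} \approx 0.1$)
$C{\left(m \right)} = \left(5 + m\right) \left(\frac{1}{10} + m\right)$ ($C{\left(m \right)} = \left(5 + m\right) \left(m + \frac{1}{10}\right) = \left(5 + m\right) \left(\frac{1}{10} + m\right)$)
$\sqrt{-4826 + C{\left(11 \right)} \left(86 - 1\right)} = \sqrt{-4826 + \left(\frac{1}{2} + 11^{2} + \frac{51}{10} \cdot 11\right) \left(86 - 1\right)} = \sqrt{-4826 + \left(\frac{1}{2} + 121 + \frac{561}{10}\right) 85} = \sqrt{-4826 + \frac{888}{5} \cdot 85} = \sqrt{-4826 + 15096} = \sqrt{10270}$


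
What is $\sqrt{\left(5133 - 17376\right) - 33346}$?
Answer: $i \sqrt{45589} \approx 213.52 i$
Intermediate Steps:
$\sqrt{\left(5133 - 17376\right) - 33346} = \sqrt{-12243 - 33346} = \sqrt{-45589} = i \sqrt{45589}$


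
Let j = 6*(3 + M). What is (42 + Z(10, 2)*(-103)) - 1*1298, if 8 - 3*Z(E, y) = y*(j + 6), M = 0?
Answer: 352/3 ≈ 117.33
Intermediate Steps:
j = 18 (j = 6*(3 + 0) = 6*3 = 18)
Z(E, y) = 8/3 - 8*y (Z(E, y) = 8/3 - y*(18 + 6)/3 = 8/3 - y*24/3 = 8/3 - 8*y)
(42 + Z(10, 2)*(-103)) - 1*1298 = (42 + (8/3 - 8*2)*(-103)) - 1*1298 = (42 + (8/3 - 16)*(-103)) - 1298 = (42 - 40/3*(-103)) - 1298 = (42 + 4120/3) - 1298 = 4246/3 - 1298 = 352/3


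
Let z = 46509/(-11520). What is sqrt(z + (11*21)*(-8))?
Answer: I*sqrt(106677345)/240 ≈ 43.035*I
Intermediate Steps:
z = -15503/3840 (z = 46509*(-1/11520) = -15503/3840 ≈ -4.0372)
sqrt(z + (11*21)*(-8)) = sqrt(-15503/3840 + (11*21)*(-8)) = sqrt(-15503/3840 + 231*(-8)) = sqrt(-15503/3840 - 1848) = sqrt(-7111823/3840) = I*sqrt(106677345)/240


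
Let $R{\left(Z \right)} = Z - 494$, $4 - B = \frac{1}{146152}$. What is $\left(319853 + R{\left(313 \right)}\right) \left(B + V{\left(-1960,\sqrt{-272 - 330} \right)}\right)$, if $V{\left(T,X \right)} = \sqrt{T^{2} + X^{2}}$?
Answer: $\frac{23360311113}{18269} + 319672 \sqrt{3840998} \approx 6.2779 \cdot 10^{8}$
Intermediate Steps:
$B = \frac{584607}{146152}$ ($B = 4 - \frac{1}{146152} = \frac{584607}{146152} \approx 4.0$)
$R{\left(Z \right)} = -494 + Z$
$\left(319853 + R{\left(313 \right)}\right) \left(B + V{\left(-1960,\sqrt{-272 - 330} \right)}\right) = \left(319853 + \left(-494 + 313\right)\right) \left(\frac{584607}{146152} + \sqrt{\left(-1960\right)^{2} + \left(\sqrt{-272 - 330}\right)^{2}}\right) = \left(319853 - 181\right) \left(\frac{584607}{146152} + \sqrt{3841600 + \left(\sqrt{-602}\right)^{2}}\right) = 319672 \left(\frac{584607}{146152} + \sqrt{3841600 + \left(i \sqrt{602}\right)^{2}}\right) = 319672 \left(\frac{584607}{146152} + \sqrt{3841600 - 602}\right) = 319672 \left(\frac{584607}{146152} + \sqrt{3840998}\right) = \frac{23360311113}{18269} + 319672 \sqrt{3840998}$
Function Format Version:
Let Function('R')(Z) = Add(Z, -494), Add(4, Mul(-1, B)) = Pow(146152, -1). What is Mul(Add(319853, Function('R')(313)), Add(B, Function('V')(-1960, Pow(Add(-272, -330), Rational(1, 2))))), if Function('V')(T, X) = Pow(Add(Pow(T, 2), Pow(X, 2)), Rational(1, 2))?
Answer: Add(Rational(23360311113, 18269), Mul(319672, Pow(3840998, Rational(1, 2)))) ≈ 6.2779e+8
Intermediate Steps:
B = Rational(584607, 146152) (B = Add(4, Mul(-1, Pow(146152, -1))) = Add(4, Mul(-1, Rational(1, 146152))) = Add(4, Rational(-1, 146152)) = Rational(584607, 146152) ≈ 4.0000)
Function('R')(Z) = Add(-494, Z)
Mul(Add(319853, Function('R')(313)), Add(B, Function('V')(-1960, Pow(Add(-272, -330), Rational(1, 2))))) = Mul(Add(319853, Add(-494, 313)), Add(Rational(584607, 146152), Pow(Add(Pow(-1960, 2), Pow(Pow(Add(-272, -330), Rational(1, 2)), 2)), Rational(1, 2)))) = Mul(Add(319853, -181), Add(Rational(584607, 146152), Pow(Add(3841600, Pow(Pow(-602, Rational(1, 2)), 2)), Rational(1, 2)))) = Mul(319672, Add(Rational(584607, 146152), Pow(Add(3841600, Pow(Mul(I, Pow(602, Rational(1, 2))), 2)), Rational(1, 2)))) = Mul(319672, Add(Rational(584607, 146152), Pow(Add(3841600, -602), Rational(1, 2)))) = Mul(319672, Add(Rational(584607, 146152), Pow(3840998, Rational(1, 2)))) = Add(Rational(23360311113, 18269), Mul(319672, Pow(3840998, Rational(1, 2))))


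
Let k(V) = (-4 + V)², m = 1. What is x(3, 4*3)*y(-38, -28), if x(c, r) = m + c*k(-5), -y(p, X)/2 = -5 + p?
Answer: 20984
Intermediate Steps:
y(p, X) = 10 - 2*p (y(p, X) = -2*(-5 + p) = 10 - 2*p)
x(c, r) = 1 + 81*c (x(c, r) = 1 + c*(-4 - 5)² = 1 + c*(-9)² = 1 + c*81 = 1 + 81*c)
x(3, 4*3)*y(-38, -28) = (1 + 81*3)*(10 - 2*(-38)) = (1 + 243)*(10 + 76) = 244*86 = 20984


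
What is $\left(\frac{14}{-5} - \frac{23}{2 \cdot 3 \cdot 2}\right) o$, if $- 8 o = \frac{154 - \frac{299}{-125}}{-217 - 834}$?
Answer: $- \frac{5532367}{63060000} \approx -0.087732$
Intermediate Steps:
$o = \frac{19549}{1051000}$ ($o = - \frac{\left(154 - \frac{299}{-125}\right) \frac{1}{-217 - 834}}{8} = - \frac{\left(154 - - \frac{299}{125}\right) \frac{1}{-1051}}{8} = - \frac{\left(154 + \frac{299}{125}\right) \left(- \frac{1}{1051}\right)}{8} = - \frac{\frac{19549}{125} \left(- \frac{1}{1051}\right)}{8} = \left(- \frac{1}{8}\right) \left(- \frac{19549}{131375}\right) = \frac{19549}{1051000} \approx 0.0186$)
$\left(\frac{14}{-5} - \frac{23}{2 \cdot 3 \cdot 2}\right) o = \left(\frac{14}{-5} - \frac{23}{2 \cdot 3 \cdot 2}\right) \frac{19549}{1051000} = \left(14 \left(- \frac{1}{5}\right) - \frac{23}{6 \cdot 2}\right) \frac{19549}{1051000} = \left(- \frac{14}{5} - \frac{23}{12}\right) \frac{19549}{1051000} = \left(- \frac{283}{60}\right) \frac{19549}{1051000} = - \frac{5532367}{63060000}$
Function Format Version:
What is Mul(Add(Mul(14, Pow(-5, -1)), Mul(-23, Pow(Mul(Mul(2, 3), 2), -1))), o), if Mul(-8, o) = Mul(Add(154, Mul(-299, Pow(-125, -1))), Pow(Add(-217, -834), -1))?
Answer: Rational(-5532367, 63060000) ≈ -0.087732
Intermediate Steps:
o = Rational(19549, 1051000) (o = Mul(Rational(-1, 8), Mul(Add(154, Mul(-299, Pow(-125, -1))), Pow(Add(-217, -834), -1))) = Mul(Rational(-1, 8), Mul(Add(154, Mul(-299, Rational(-1, 125))), Pow(-1051, -1))) = Mul(Rational(-1, 8), Mul(Add(154, Rational(299, 125)), Rational(-1, 1051))) = Mul(Rational(-1, 8), Mul(Rational(19549, 125), Rational(-1, 1051))) = Mul(Rational(-1, 8), Rational(-19549, 131375)) = Rational(19549, 1051000) ≈ 0.018600)
Mul(Add(Mul(14, Pow(-5, -1)), Mul(-23, Pow(Mul(Mul(2, 3), 2), -1))), o) = Mul(Add(Mul(14, Pow(-5, -1)), Mul(-23, Pow(Mul(Mul(2, 3), 2), -1))), Rational(19549, 1051000)) = Mul(Add(Mul(14, Rational(-1, 5)), Mul(-23, Pow(Mul(6, 2), -1))), Rational(19549, 1051000)) = Mul(Add(Rational(-14, 5), Mul(-23, Pow(12, -1))), Rational(19549, 1051000)) = Mul(Add(Rational(-14, 5), Mul(-23, Rational(1, 12))), Rational(19549, 1051000)) = Mul(Add(Rational(-14, 5), Rational(-23, 12)), Rational(19549, 1051000)) = Mul(Rational(-283, 60), Rational(19549, 1051000)) = Rational(-5532367, 63060000)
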